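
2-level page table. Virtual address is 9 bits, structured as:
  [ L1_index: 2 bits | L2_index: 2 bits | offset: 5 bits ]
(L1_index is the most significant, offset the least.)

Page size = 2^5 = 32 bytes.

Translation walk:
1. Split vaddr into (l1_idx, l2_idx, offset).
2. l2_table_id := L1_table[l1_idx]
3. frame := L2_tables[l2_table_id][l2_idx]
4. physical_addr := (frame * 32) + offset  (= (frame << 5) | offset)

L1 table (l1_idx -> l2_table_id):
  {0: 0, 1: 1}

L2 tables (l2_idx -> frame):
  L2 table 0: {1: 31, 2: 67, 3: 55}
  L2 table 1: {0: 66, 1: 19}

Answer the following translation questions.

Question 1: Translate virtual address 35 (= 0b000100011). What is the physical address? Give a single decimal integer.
Answer: 995

Derivation:
vaddr = 35 = 0b000100011
Split: l1_idx=0, l2_idx=1, offset=3
L1[0] = 0
L2[0][1] = 31
paddr = 31 * 32 + 3 = 995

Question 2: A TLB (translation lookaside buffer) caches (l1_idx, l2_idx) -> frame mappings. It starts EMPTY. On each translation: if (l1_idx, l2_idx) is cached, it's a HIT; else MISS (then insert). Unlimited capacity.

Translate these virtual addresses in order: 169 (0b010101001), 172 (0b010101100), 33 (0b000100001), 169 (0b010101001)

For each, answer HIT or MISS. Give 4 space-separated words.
vaddr=169: (1,1) not in TLB -> MISS, insert
vaddr=172: (1,1) in TLB -> HIT
vaddr=33: (0,1) not in TLB -> MISS, insert
vaddr=169: (1,1) in TLB -> HIT

Answer: MISS HIT MISS HIT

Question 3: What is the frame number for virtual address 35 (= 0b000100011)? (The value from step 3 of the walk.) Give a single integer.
Answer: 31

Derivation:
vaddr = 35: l1_idx=0, l2_idx=1
L1[0] = 0; L2[0][1] = 31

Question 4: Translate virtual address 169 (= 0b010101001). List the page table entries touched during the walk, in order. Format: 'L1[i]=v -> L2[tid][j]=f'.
vaddr = 169 = 0b010101001
Split: l1_idx=1, l2_idx=1, offset=9

Answer: L1[1]=1 -> L2[1][1]=19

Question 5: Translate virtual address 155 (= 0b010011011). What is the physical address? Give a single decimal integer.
Answer: 2139

Derivation:
vaddr = 155 = 0b010011011
Split: l1_idx=1, l2_idx=0, offset=27
L1[1] = 1
L2[1][0] = 66
paddr = 66 * 32 + 27 = 2139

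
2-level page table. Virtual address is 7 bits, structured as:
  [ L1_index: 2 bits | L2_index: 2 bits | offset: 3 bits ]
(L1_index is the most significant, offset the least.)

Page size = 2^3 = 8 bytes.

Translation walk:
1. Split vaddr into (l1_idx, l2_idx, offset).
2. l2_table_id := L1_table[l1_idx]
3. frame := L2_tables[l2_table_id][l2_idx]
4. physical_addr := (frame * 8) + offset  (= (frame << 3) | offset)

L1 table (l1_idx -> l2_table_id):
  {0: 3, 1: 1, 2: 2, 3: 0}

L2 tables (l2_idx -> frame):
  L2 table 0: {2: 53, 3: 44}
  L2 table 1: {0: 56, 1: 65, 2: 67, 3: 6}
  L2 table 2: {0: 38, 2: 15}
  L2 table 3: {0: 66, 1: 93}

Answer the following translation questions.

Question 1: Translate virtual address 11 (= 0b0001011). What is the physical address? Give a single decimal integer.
vaddr = 11 = 0b0001011
Split: l1_idx=0, l2_idx=1, offset=3
L1[0] = 3
L2[3][1] = 93
paddr = 93 * 8 + 3 = 747

Answer: 747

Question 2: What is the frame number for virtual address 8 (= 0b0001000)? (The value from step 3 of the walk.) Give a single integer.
Answer: 93

Derivation:
vaddr = 8: l1_idx=0, l2_idx=1
L1[0] = 3; L2[3][1] = 93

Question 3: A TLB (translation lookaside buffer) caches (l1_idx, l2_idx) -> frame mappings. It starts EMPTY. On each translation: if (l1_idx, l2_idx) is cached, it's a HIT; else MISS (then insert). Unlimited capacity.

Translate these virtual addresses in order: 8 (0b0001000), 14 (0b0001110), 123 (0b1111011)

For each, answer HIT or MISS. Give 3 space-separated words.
vaddr=8: (0,1) not in TLB -> MISS, insert
vaddr=14: (0,1) in TLB -> HIT
vaddr=123: (3,3) not in TLB -> MISS, insert

Answer: MISS HIT MISS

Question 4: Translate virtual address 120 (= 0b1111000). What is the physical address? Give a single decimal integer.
Answer: 352

Derivation:
vaddr = 120 = 0b1111000
Split: l1_idx=3, l2_idx=3, offset=0
L1[3] = 0
L2[0][3] = 44
paddr = 44 * 8 + 0 = 352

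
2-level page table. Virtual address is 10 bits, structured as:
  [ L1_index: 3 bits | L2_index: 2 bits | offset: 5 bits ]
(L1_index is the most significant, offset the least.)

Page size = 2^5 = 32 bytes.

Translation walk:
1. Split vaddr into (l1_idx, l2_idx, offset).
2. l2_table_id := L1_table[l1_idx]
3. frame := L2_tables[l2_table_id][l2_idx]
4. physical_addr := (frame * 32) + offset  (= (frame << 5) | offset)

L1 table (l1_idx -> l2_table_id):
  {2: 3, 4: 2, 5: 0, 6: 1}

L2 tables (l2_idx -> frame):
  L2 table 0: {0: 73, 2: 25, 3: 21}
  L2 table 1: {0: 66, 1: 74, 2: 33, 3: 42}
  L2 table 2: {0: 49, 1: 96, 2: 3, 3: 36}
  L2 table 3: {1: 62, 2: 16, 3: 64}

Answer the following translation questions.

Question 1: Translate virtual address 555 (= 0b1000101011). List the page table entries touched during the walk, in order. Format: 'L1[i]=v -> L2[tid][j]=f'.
vaddr = 555 = 0b1000101011
Split: l1_idx=4, l2_idx=1, offset=11

Answer: L1[4]=2 -> L2[2][1]=96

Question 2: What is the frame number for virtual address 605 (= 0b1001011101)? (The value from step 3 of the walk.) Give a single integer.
vaddr = 605: l1_idx=4, l2_idx=2
L1[4] = 2; L2[2][2] = 3

Answer: 3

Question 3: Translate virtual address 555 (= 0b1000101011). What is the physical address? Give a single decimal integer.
Answer: 3083

Derivation:
vaddr = 555 = 0b1000101011
Split: l1_idx=4, l2_idx=1, offset=11
L1[4] = 2
L2[2][1] = 96
paddr = 96 * 32 + 11 = 3083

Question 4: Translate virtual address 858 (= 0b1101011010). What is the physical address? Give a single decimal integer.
Answer: 1082

Derivation:
vaddr = 858 = 0b1101011010
Split: l1_idx=6, l2_idx=2, offset=26
L1[6] = 1
L2[1][2] = 33
paddr = 33 * 32 + 26 = 1082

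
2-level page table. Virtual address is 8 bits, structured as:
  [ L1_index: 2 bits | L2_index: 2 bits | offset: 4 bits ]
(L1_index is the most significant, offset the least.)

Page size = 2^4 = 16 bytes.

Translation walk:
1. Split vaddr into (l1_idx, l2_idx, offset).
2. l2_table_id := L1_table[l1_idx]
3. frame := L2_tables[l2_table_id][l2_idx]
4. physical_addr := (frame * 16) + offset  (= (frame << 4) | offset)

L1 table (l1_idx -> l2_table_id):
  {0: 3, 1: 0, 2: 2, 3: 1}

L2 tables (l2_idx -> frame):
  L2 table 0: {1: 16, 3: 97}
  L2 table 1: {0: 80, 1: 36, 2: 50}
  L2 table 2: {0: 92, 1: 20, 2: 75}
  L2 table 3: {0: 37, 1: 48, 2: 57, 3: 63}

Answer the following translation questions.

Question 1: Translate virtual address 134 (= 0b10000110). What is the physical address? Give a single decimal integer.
Answer: 1478

Derivation:
vaddr = 134 = 0b10000110
Split: l1_idx=2, l2_idx=0, offset=6
L1[2] = 2
L2[2][0] = 92
paddr = 92 * 16 + 6 = 1478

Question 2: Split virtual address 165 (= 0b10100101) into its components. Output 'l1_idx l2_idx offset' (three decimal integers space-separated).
vaddr = 165 = 0b10100101
  top 2 bits -> l1_idx = 2
  next 2 bits -> l2_idx = 2
  bottom 4 bits -> offset = 5

Answer: 2 2 5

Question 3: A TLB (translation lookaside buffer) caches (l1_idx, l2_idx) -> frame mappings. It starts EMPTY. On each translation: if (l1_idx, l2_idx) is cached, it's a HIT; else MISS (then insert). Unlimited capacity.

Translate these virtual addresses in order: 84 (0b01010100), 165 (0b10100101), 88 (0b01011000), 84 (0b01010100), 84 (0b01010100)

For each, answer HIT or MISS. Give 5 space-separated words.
Answer: MISS MISS HIT HIT HIT

Derivation:
vaddr=84: (1,1) not in TLB -> MISS, insert
vaddr=165: (2,2) not in TLB -> MISS, insert
vaddr=88: (1,1) in TLB -> HIT
vaddr=84: (1,1) in TLB -> HIT
vaddr=84: (1,1) in TLB -> HIT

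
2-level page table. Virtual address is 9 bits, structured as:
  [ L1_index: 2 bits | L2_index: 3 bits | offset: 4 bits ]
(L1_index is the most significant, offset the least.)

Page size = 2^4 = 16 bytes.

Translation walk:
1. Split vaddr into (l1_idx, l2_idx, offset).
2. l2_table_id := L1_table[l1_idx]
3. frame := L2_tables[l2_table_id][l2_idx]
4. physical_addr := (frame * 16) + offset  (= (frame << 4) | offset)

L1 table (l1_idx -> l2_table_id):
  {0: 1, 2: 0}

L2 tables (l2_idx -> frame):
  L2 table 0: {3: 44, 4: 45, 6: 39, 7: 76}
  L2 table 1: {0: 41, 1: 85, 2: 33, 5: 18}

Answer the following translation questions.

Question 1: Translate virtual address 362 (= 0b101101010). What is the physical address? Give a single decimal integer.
vaddr = 362 = 0b101101010
Split: l1_idx=2, l2_idx=6, offset=10
L1[2] = 0
L2[0][6] = 39
paddr = 39 * 16 + 10 = 634

Answer: 634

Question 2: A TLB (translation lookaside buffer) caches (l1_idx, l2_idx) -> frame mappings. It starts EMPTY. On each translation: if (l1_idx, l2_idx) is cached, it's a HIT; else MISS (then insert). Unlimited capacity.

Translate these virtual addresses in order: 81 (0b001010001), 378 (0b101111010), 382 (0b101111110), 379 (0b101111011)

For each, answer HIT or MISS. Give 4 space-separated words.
Answer: MISS MISS HIT HIT

Derivation:
vaddr=81: (0,5) not in TLB -> MISS, insert
vaddr=378: (2,7) not in TLB -> MISS, insert
vaddr=382: (2,7) in TLB -> HIT
vaddr=379: (2,7) in TLB -> HIT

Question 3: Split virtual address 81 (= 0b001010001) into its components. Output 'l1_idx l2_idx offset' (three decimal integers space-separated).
Answer: 0 5 1

Derivation:
vaddr = 81 = 0b001010001
  top 2 bits -> l1_idx = 0
  next 3 bits -> l2_idx = 5
  bottom 4 bits -> offset = 1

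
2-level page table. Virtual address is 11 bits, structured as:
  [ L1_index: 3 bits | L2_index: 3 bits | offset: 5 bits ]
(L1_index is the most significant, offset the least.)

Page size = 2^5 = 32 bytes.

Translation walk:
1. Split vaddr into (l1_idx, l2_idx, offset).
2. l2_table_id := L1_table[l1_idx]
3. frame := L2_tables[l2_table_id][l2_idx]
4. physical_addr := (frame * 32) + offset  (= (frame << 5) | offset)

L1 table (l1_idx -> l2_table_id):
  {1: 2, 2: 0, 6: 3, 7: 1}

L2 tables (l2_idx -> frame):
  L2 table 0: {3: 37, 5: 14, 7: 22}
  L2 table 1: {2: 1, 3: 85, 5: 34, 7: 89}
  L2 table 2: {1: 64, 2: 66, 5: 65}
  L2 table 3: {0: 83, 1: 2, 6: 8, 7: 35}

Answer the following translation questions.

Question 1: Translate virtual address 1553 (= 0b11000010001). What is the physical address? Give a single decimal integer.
vaddr = 1553 = 0b11000010001
Split: l1_idx=6, l2_idx=0, offset=17
L1[6] = 3
L2[3][0] = 83
paddr = 83 * 32 + 17 = 2673

Answer: 2673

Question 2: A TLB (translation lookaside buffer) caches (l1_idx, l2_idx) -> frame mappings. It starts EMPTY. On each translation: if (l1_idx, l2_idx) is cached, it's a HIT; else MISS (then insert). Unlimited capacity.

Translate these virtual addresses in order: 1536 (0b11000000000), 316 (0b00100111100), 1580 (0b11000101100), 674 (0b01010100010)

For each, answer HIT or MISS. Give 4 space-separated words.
Answer: MISS MISS MISS MISS

Derivation:
vaddr=1536: (6,0) not in TLB -> MISS, insert
vaddr=316: (1,1) not in TLB -> MISS, insert
vaddr=1580: (6,1) not in TLB -> MISS, insert
vaddr=674: (2,5) not in TLB -> MISS, insert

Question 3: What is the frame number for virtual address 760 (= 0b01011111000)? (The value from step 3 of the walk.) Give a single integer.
vaddr = 760: l1_idx=2, l2_idx=7
L1[2] = 0; L2[0][7] = 22

Answer: 22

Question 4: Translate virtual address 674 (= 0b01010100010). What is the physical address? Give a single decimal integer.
vaddr = 674 = 0b01010100010
Split: l1_idx=2, l2_idx=5, offset=2
L1[2] = 0
L2[0][5] = 14
paddr = 14 * 32 + 2 = 450

Answer: 450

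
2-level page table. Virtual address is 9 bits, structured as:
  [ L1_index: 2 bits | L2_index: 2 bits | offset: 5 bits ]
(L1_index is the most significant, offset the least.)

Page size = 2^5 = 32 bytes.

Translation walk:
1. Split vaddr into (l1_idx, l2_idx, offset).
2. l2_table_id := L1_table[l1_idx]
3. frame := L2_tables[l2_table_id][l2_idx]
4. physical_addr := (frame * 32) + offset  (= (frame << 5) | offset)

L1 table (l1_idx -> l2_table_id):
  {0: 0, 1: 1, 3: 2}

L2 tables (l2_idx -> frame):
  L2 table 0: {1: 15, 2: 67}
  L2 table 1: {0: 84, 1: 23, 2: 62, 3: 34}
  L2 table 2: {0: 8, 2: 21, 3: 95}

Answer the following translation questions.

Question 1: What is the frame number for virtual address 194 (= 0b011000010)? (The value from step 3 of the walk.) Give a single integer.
vaddr = 194: l1_idx=1, l2_idx=2
L1[1] = 1; L2[1][2] = 62

Answer: 62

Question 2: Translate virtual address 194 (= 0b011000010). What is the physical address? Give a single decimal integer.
Answer: 1986

Derivation:
vaddr = 194 = 0b011000010
Split: l1_idx=1, l2_idx=2, offset=2
L1[1] = 1
L2[1][2] = 62
paddr = 62 * 32 + 2 = 1986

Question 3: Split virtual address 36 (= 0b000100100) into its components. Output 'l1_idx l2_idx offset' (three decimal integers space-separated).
vaddr = 36 = 0b000100100
  top 2 bits -> l1_idx = 0
  next 2 bits -> l2_idx = 1
  bottom 5 bits -> offset = 4

Answer: 0 1 4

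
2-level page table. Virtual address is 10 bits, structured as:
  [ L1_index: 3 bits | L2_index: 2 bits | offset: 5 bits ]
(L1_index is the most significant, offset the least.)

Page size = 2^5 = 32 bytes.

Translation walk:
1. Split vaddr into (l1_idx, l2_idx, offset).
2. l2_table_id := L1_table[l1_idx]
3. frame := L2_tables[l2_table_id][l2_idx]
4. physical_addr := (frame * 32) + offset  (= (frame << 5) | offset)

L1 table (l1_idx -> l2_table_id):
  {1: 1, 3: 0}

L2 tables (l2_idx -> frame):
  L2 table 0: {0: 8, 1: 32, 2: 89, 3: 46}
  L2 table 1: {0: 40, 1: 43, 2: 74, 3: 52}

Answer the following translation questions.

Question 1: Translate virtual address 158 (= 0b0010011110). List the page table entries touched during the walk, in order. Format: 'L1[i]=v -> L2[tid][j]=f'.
vaddr = 158 = 0b0010011110
Split: l1_idx=1, l2_idx=0, offset=30

Answer: L1[1]=1 -> L2[1][0]=40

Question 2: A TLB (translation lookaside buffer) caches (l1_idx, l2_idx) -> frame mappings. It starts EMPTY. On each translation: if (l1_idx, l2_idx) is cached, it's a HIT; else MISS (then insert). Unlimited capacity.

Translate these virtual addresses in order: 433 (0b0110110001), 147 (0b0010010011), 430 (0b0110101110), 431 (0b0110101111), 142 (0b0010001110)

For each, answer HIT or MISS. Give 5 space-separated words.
Answer: MISS MISS HIT HIT HIT

Derivation:
vaddr=433: (3,1) not in TLB -> MISS, insert
vaddr=147: (1,0) not in TLB -> MISS, insert
vaddr=430: (3,1) in TLB -> HIT
vaddr=431: (3,1) in TLB -> HIT
vaddr=142: (1,0) in TLB -> HIT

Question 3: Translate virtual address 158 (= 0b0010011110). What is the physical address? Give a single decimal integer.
vaddr = 158 = 0b0010011110
Split: l1_idx=1, l2_idx=0, offset=30
L1[1] = 1
L2[1][0] = 40
paddr = 40 * 32 + 30 = 1310

Answer: 1310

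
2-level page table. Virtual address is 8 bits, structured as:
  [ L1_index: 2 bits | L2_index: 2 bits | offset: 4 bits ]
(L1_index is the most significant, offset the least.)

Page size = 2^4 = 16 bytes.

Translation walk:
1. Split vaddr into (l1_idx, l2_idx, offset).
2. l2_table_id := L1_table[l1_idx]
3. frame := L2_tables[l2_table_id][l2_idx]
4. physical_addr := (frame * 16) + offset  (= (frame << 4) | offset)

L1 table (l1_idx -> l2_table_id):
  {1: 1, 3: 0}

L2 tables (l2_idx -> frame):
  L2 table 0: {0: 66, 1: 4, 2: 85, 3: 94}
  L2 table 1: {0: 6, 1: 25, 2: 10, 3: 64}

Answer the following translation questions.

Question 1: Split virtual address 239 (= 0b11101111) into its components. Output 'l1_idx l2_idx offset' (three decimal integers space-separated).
vaddr = 239 = 0b11101111
  top 2 bits -> l1_idx = 3
  next 2 bits -> l2_idx = 2
  bottom 4 bits -> offset = 15

Answer: 3 2 15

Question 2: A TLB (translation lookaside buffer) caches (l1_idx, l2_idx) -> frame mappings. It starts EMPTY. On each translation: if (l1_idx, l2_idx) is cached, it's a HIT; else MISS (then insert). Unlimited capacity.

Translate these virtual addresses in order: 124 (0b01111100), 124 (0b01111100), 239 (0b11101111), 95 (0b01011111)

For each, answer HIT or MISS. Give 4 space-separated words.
vaddr=124: (1,3) not in TLB -> MISS, insert
vaddr=124: (1,3) in TLB -> HIT
vaddr=239: (3,2) not in TLB -> MISS, insert
vaddr=95: (1,1) not in TLB -> MISS, insert

Answer: MISS HIT MISS MISS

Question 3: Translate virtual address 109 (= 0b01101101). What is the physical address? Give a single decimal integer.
Answer: 173

Derivation:
vaddr = 109 = 0b01101101
Split: l1_idx=1, l2_idx=2, offset=13
L1[1] = 1
L2[1][2] = 10
paddr = 10 * 16 + 13 = 173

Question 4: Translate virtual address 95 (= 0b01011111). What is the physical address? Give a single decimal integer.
Answer: 415

Derivation:
vaddr = 95 = 0b01011111
Split: l1_idx=1, l2_idx=1, offset=15
L1[1] = 1
L2[1][1] = 25
paddr = 25 * 16 + 15 = 415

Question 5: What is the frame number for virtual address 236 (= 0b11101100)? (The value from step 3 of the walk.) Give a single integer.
vaddr = 236: l1_idx=3, l2_idx=2
L1[3] = 0; L2[0][2] = 85

Answer: 85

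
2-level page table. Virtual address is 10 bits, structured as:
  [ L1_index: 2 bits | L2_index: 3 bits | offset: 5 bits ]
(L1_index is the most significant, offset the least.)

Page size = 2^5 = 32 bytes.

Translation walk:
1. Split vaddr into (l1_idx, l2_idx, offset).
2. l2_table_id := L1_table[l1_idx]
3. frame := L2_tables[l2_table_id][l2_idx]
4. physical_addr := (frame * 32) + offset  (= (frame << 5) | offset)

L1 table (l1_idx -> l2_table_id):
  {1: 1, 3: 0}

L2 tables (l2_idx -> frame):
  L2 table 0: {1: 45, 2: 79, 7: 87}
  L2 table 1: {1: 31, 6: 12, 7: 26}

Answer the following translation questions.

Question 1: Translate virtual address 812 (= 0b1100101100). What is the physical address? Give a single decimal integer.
Answer: 1452

Derivation:
vaddr = 812 = 0b1100101100
Split: l1_idx=3, l2_idx=1, offset=12
L1[3] = 0
L2[0][1] = 45
paddr = 45 * 32 + 12 = 1452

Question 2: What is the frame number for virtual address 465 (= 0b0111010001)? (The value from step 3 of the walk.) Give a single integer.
Answer: 12

Derivation:
vaddr = 465: l1_idx=1, l2_idx=6
L1[1] = 1; L2[1][6] = 12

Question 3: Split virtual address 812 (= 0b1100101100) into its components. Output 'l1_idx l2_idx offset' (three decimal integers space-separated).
vaddr = 812 = 0b1100101100
  top 2 bits -> l1_idx = 3
  next 3 bits -> l2_idx = 1
  bottom 5 bits -> offset = 12

Answer: 3 1 12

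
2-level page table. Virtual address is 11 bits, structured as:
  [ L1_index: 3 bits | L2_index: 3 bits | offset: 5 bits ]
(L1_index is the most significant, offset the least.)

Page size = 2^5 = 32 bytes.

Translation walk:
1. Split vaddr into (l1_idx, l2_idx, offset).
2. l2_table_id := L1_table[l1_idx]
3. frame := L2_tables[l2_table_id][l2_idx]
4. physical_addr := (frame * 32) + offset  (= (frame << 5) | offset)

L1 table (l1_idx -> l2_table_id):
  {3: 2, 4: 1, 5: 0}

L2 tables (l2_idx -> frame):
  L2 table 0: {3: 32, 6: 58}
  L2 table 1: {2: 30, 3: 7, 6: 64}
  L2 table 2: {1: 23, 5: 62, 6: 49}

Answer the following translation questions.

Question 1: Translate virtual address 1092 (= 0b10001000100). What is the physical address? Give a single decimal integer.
Answer: 964

Derivation:
vaddr = 1092 = 0b10001000100
Split: l1_idx=4, l2_idx=2, offset=4
L1[4] = 1
L2[1][2] = 30
paddr = 30 * 32 + 4 = 964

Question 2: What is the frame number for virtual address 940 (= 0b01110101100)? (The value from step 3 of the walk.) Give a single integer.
Answer: 62

Derivation:
vaddr = 940: l1_idx=3, l2_idx=5
L1[3] = 2; L2[2][5] = 62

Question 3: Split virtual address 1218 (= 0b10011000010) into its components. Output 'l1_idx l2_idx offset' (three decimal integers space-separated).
vaddr = 1218 = 0b10011000010
  top 3 bits -> l1_idx = 4
  next 3 bits -> l2_idx = 6
  bottom 5 bits -> offset = 2

Answer: 4 6 2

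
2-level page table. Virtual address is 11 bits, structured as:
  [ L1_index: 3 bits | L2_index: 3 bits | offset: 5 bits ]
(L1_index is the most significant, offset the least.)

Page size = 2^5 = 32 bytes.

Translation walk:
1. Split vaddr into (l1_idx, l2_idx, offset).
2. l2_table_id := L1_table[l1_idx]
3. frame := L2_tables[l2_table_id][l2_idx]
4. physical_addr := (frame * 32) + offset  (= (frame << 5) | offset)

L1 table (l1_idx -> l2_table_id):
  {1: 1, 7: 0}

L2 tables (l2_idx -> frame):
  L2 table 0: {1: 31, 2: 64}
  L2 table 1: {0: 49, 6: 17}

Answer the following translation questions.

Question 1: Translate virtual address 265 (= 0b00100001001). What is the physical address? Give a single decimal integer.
vaddr = 265 = 0b00100001001
Split: l1_idx=1, l2_idx=0, offset=9
L1[1] = 1
L2[1][0] = 49
paddr = 49 * 32 + 9 = 1577

Answer: 1577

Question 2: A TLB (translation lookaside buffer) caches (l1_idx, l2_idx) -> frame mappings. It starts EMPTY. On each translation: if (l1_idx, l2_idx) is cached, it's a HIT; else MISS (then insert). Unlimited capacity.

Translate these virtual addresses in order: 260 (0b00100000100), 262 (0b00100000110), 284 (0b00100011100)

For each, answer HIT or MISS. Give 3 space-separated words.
vaddr=260: (1,0) not in TLB -> MISS, insert
vaddr=262: (1,0) in TLB -> HIT
vaddr=284: (1,0) in TLB -> HIT

Answer: MISS HIT HIT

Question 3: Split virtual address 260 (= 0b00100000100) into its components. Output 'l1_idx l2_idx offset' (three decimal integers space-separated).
vaddr = 260 = 0b00100000100
  top 3 bits -> l1_idx = 1
  next 3 bits -> l2_idx = 0
  bottom 5 bits -> offset = 4

Answer: 1 0 4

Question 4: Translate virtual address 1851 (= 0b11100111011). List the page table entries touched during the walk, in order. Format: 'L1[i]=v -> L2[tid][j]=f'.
vaddr = 1851 = 0b11100111011
Split: l1_idx=7, l2_idx=1, offset=27

Answer: L1[7]=0 -> L2[0][1]=31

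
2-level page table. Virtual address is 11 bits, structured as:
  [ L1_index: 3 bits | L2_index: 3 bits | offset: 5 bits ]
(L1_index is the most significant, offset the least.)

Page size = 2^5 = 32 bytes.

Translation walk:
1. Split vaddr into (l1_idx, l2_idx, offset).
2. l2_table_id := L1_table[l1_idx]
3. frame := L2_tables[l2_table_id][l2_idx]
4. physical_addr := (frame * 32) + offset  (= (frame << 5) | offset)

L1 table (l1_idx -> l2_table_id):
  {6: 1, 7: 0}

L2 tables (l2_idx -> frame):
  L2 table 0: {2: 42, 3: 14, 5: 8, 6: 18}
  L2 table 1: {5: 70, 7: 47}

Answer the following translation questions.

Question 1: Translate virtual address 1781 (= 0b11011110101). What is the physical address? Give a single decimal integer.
vaddr = 1781 = 0b11011110101
Split: l1_idx=6, l2_idx=7, offset=21
L1[6] = 1
L2[1][7] = 47
paddr = 47 * 32 + 21 = 1525

Answer: 1525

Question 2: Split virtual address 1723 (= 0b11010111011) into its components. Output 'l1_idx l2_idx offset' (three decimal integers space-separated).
vaddr = 1723 = 0b11010111011
  top 3 bits -> l1_idx = 6
  next 3 bits -> l2_idx = 5
  bottom 5 bits -> offset = 27

Answer: 6 5 27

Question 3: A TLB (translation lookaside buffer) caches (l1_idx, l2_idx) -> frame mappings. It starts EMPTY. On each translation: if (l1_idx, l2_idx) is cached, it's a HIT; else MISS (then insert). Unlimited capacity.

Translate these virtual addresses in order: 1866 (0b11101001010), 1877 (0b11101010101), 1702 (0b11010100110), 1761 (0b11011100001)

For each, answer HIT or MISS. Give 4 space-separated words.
Answer: MISS HIT MISS MISS

Derivation:
vaddr=1866: (7,2) not in TLB -> MISS, insert
vaddr=1877: (7,2) in TLB -> HIT
vaddr=1702: (6,5) not in TLB -> MISS, insert
vaddr=1761: (6,7) not in TLB -> MISS, insert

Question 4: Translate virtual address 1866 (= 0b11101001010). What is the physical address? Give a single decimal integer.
vaddr = 1866 = 0b11101001010
Split: l1_idx=7, l2_idx=2, offset=10
L1[7] = 0
L2[0][2] = 42
paddr = 42 * 32 + 10 = 1354

Answer: 1354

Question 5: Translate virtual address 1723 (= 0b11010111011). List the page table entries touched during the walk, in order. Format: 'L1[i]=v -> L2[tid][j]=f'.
vaddr = 1723 = 0b11010111011
Split: l1_idx=6, l2_idx=5, offset=27

Answer: L1[6]=1 -> L2[1][5]=70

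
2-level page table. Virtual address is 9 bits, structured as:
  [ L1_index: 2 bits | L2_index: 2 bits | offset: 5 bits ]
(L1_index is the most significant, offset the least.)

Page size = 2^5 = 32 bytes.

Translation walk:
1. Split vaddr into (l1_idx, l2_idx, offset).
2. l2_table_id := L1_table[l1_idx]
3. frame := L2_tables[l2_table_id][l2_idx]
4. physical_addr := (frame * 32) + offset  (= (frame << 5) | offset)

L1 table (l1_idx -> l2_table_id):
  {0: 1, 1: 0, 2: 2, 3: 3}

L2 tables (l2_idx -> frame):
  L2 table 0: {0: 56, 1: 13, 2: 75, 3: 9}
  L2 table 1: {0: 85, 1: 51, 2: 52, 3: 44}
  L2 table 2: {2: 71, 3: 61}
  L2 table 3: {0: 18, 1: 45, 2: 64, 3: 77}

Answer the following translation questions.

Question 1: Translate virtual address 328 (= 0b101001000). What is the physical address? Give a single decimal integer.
Answer: 2280

Derivation:
vaddr = 328 = 0b101001000
Split: l1_idx=2, l2_idx=2, offset=8
L1[2] = 2
L2[2][2] = 71
paddr = 71 * 32 + 8 = 2280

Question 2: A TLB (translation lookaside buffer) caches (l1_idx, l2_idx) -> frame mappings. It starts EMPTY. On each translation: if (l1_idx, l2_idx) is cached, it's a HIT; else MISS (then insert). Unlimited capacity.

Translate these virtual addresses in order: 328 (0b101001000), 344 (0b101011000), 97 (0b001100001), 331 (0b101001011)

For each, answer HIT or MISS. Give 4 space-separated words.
Answer: MISS HIT MISS HIT

Derivation:
vaddr=328: (2,2) not in TLB -> MISS, insert
vaddr=344: (2,2) in TLB -> HIT
vaddr=97: (0,3) not in TLB -> MISS, insert
vaddr=331: (2,2) in TLB -> HIT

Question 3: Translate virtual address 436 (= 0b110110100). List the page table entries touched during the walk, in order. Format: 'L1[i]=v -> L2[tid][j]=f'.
Answer: L1[3]=3 -> L2[3][1]=45

Derivation:
vaddr = 436 = 0b110110100
Split: l1_idx=3, l2_idx=1, offset=20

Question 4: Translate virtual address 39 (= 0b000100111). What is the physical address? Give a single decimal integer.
Answer: 1639

Derivation:
vaddr = 39 = 0b000100111
Split: l1_idx=0, l2_idx=1, offset=7
L1[0] = 1
L2[1][1] = 51
paddr = 51 * 32 + 7 = 1639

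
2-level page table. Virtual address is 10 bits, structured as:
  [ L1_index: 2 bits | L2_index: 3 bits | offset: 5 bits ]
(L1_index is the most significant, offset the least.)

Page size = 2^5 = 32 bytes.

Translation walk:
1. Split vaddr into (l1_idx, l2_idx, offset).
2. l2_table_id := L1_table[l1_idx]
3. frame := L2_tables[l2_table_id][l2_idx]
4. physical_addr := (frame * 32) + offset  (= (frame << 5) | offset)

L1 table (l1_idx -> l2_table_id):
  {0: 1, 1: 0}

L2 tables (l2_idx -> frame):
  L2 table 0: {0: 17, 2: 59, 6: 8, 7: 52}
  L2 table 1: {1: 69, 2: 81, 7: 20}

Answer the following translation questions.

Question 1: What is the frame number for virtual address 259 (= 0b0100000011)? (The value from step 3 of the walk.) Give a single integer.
Answer: 17

Derivation:
vaddr = 259: l1_idx=1, l2_idx=0
L1[1] = 0; L2[0][0] = 17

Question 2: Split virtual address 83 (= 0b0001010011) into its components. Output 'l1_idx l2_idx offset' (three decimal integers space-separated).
Answer: 0 2 19

Derivation:
vaddr = 83 = 0b0001010011
  top 2 bits -> l1_idx = 0
  next 3 bits -> l2_idx = 2
  bottom 5 bits -> offset = 19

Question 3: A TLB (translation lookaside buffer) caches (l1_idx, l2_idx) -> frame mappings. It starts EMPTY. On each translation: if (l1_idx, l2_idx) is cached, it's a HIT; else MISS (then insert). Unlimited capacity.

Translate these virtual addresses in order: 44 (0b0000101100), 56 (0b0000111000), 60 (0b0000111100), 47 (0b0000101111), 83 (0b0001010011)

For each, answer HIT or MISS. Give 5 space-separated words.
vaddr=44: (0,1) not in TLB -> MISS, insert
vaddr=56: (0,1) in TLB -> HIT
vaddr=60: (0,1) in TLB -> HIT
vaddr=47: (0,1) in TLB -> HIT
vaddr=83: (0,2) not in TLB -> MISS, insert

Answer: MISS HIT HIT HIT MISS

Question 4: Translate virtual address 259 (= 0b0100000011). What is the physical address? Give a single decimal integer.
Answer: 547

Derivation:
vaddr = 259 = 0b0100000011
Split: l1_idx=1, l2_idx=0, offset=3
L1[1] = 0
L2[0][0] = 17
paddr = 17 * 32 + 3 = 547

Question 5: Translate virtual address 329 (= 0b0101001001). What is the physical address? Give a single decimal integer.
Answer: 1897

Derivation:
vaddr = 329 = 0b0101001001
Split: l1_idx=1, l2_idx=2, offset=9
L1[1] = 0
L2[0][2] = 59
paddr = 59 * 32 + 9 = 1897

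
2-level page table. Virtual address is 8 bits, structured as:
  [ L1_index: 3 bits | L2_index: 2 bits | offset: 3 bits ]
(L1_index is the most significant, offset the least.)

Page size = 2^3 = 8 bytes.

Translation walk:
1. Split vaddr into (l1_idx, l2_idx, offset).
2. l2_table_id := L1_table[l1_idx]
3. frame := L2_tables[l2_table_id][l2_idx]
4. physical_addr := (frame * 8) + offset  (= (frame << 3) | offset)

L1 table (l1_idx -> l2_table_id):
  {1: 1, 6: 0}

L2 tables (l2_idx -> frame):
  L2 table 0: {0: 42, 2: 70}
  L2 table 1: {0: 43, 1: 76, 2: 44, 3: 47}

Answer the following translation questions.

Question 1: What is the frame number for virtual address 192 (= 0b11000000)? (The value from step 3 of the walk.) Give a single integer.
vaddr = 192: l1_idx=6, l2_idx=0
L1[6] = 0; L2[0][0] = 42

Answer: 42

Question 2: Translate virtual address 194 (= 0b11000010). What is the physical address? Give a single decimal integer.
vaddr = 194 = 0b11000010
Split: l1_idx=6, l2_idx=0, offset=2
L1[6] = 0
L2[0][0] = 42
paddr = 42 * 8 + 2 = 338

Answer: 338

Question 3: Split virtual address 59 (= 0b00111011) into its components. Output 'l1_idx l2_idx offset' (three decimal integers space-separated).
vaddr = 59 = 0b00111011
  top 3 bits -> l1_idx = 1
  next 2 bits -> l2_idx = 3
  bottom 3 bits -> offset = 3

Answer: 1 3 3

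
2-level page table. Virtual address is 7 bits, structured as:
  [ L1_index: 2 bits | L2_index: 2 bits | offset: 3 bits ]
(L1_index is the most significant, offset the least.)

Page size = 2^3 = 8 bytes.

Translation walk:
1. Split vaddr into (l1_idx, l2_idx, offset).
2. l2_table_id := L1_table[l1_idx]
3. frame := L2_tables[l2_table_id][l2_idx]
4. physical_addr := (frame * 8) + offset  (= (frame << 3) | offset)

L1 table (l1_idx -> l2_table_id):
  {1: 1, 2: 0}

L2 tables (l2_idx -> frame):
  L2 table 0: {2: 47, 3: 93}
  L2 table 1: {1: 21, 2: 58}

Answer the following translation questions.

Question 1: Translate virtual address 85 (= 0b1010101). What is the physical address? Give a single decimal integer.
Answer: 381

Derivation:
vaddr = 85 = 0b1010101
Split: l1_idx=2, l2_idx=2, offset=5
L1[2] = 0
L2[0][2] = 47
paddr = 47 * 8 + 5 = 381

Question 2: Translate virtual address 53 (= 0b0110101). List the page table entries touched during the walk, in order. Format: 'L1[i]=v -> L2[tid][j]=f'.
vaddr = 53 = 0b0110101
Split: l1_idx=1, l2_idx=2, offset=5

Answer: L1[1]=1 -> L2[1][2]=58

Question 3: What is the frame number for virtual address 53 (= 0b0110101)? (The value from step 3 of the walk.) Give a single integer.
vaddr = 53: l1_idx=1, l2_idx=2
L1[1] = 1; L2[1][2] = 58

Answer: 58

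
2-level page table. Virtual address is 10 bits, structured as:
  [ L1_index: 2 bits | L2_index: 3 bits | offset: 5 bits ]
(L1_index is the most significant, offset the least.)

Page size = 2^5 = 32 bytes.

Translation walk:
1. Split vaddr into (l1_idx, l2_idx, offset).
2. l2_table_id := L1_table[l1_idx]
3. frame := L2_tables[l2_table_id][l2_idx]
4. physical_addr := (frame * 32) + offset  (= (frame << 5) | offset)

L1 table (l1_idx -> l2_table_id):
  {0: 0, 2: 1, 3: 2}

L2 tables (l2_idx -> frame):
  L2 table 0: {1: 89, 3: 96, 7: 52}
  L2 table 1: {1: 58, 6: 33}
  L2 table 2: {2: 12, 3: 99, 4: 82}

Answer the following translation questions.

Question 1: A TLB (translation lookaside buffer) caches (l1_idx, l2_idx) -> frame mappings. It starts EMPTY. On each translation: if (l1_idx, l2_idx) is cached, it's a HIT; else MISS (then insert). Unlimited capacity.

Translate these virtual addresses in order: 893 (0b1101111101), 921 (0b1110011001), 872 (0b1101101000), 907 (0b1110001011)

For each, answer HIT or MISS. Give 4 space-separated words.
vaddr=893: (3,3) not in TLB -> MISS, insert
vaddr=921: (3,4) not in TLB -> MISS, insert
vaddr=872: (3,3) in TLB -> HIT
vaddr=907: (3,4) in TLB -> HIT

Answer: MISS MISS HIT HIT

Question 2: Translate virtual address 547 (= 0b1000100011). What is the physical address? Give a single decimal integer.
Answer: 1859

Derivation:
vaddr = 547 = 0b1000100011
Split: l1_idx=2, l2_idx=1, offset=3
L1[2] = 1
L2[1][1] = 58
paddr = 58 * 32 + 3 = 1859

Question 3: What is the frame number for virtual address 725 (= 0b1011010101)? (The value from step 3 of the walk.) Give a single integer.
vaddr = 725: l1_idx=2, l2_idx=6
L1[2] = 1; L2[1][6] = 33

Answer: 33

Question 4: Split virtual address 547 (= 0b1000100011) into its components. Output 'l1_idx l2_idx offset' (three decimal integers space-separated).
vaddr = 547 = 0b1000100011
  top 2 bits -> l1_idx = 2
  next 3 bits -> l2_idx = 1
  bottom 5 bits -> offset = 3

Answer: 2 1 3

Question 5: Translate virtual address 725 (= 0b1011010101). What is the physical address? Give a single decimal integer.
Answer: 1077

Derivation:
vaddr = 725 = 0b1011010101
Split: l1_idx=2, l2_idx=6, offset=21
L1[2] = 1
L2[1][6] = 33
paddr = 33 * 32 + 21 = 1077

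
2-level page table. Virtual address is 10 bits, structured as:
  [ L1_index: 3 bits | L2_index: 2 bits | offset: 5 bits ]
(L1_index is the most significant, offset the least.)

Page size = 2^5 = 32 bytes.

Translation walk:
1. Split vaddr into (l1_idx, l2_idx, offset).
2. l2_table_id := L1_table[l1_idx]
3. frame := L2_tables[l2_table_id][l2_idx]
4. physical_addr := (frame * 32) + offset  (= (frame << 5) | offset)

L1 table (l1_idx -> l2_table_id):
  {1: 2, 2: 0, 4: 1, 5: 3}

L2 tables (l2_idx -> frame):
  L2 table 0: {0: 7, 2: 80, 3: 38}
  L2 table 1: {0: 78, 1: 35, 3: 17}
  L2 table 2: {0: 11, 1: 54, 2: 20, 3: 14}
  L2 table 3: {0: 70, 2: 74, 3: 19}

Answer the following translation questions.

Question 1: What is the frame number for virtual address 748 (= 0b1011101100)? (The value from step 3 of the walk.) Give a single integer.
vaddr = 748: l1_idx=5, l2_idx=3
L1[5] = 3; L2[3][3] = 19

Answer: 19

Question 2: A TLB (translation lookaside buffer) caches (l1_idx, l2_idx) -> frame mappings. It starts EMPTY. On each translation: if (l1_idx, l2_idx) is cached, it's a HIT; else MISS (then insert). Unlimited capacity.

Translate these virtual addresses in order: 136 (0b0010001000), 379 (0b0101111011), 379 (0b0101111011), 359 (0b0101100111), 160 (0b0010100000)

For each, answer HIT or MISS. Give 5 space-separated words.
vaddr=136: (1,0) not in TLB -> MISS, insert
vaddr=379: (2,3) not in TLB -> MISS, insert
vaddr=379: (2,3) in TLB -> HIT
vaddr=359: (2,3) in TLB -> HIT
vaddr=160: (1,1) not in TLB -> MISS, insert

Answer: MISS MISS HIT HIT MISS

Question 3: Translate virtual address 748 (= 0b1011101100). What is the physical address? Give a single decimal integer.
vaddr = 748 = 0b1011101100
Split: l1_idx=5, l2_idx=3, offset=12
L1[5] = 3
L2[3][3] = 19
paddr = 19 * 32 + 12 = 620

Answer: 620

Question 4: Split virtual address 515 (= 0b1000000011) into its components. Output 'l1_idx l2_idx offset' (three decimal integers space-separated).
Answer: 4 0 3

Derivation:
vaddr = 515 = 0b1000000011
  top 3 bits -> l1_idx = 4
  next 2 bits -> l2_idx = 0
  bottom 5 bits -> offset = 3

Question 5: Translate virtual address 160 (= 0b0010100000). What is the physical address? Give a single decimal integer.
vaddr = 160 = 0b0010100000
Split: l1_idx=1, l2_idx=1, offset=0
L1[1] = 2
L2[2][1] = 54
paddr = 54 * 32 + 0 = 1728

Answer: 1728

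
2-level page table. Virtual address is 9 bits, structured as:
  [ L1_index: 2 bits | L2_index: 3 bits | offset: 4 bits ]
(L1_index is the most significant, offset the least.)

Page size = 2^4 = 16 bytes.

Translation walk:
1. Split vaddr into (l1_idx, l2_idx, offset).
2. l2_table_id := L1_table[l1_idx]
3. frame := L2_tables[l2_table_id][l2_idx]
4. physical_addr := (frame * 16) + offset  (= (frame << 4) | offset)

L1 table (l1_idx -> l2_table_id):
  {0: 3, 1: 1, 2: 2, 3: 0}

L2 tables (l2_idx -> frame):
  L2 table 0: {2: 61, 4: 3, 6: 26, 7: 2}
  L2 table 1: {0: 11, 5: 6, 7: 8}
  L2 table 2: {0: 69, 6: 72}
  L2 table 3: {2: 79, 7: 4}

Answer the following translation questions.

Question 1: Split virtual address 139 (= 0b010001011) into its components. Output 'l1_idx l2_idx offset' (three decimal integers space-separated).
Answer: 1 0 11

Derivation:
vaddr = 139 = 0b010001011
  top 2 bits -> l1_idx = 1
  next 3 bits -> l2_idx = 0
  bottom 4 bits -> offset = 11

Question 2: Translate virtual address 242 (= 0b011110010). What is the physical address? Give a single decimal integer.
Answer: 130

Derivation:
vaddr = 242 = 0b011110010
Split: l1_idx=1, l2_idx=7, offset=2
L1[1] = 1
L2[1][7] = 8
paddr = 8 * 16 + 2 = 130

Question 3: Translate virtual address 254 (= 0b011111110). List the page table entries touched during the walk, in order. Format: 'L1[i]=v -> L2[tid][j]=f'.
Answer: L1[1]=1 -> L2[1][7]=8

Derivation:
vaddr = 254 = 0b011111110
Split: l1_idx=1, l2_idx=7, offset=14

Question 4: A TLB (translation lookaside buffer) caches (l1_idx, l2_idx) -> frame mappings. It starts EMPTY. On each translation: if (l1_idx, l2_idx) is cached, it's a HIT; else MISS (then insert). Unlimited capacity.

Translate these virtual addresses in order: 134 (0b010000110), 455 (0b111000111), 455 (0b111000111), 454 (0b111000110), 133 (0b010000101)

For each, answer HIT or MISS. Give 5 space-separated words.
vaddr=134: (1,0) not in TLB -> MISS, insert
vaddr=455: (3,4) not in TLB -> MISS, insert
vaddr=455: (3,4) in TLB -> HIT
vaddr=454: (3,4) in TLB -> HIT
vaddr=133: (1,0) in TLB -> HIT

Answer: MISS MISS HIT HIT HIT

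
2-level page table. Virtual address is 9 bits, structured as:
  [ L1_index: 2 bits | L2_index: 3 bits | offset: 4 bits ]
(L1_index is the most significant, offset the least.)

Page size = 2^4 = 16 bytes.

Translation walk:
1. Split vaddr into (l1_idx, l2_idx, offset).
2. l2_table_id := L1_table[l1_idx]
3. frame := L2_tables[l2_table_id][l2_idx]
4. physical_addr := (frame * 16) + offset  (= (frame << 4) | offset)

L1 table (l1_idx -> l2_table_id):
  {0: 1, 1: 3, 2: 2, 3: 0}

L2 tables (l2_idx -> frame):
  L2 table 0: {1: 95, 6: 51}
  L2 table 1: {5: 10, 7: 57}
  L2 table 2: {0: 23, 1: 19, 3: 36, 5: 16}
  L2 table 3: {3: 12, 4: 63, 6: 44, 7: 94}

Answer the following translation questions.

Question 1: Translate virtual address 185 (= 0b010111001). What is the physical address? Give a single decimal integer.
vaddr = 185 = 0b010111001
Split: l1_idx=1, l2_idx=3, offset=9
L1[1] = 3
L2[3][3] = 12
paddr = 12 * 16 + 9 = 201

Answer: 201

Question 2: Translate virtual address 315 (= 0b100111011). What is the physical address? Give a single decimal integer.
Answer: 587

Derivation:
vaddr = 315 = 0b100111011
Split: l1_idx=2, l2_idx=3, offset=11
L1[2] = 2
L2[2][3] = 36
paddr = 36 * 16 + 11 = 587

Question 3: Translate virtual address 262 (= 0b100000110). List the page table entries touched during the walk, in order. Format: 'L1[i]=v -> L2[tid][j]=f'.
vaddr = 262 = 0b100000110
Split: l1_idx=2, l2_idx=0, offset=6

Answer: L1[2]=2 -> L2[2][0]=23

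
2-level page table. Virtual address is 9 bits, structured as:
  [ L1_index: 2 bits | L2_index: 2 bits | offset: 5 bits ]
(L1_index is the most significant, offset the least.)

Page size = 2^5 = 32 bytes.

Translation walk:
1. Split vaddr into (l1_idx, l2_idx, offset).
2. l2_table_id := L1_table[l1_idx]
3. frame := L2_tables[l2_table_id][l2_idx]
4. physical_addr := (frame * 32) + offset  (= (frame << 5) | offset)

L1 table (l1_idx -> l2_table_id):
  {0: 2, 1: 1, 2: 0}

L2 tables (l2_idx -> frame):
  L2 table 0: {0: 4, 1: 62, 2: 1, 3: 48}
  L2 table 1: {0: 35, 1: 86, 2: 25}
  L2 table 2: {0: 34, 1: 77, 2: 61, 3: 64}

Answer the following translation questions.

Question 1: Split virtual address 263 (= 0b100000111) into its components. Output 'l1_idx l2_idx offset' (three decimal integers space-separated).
vaddr = 263 = 0b100000111
  top 2 bits -> l1_idx = 2
  next 2 bits -> l2_idx = 0
  bottom 5 bits -> offset = 7

Answer: 2 0 7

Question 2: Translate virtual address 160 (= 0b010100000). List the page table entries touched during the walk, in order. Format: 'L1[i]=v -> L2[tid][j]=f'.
vaddr = 160 = 0b010100000
Split: l1_idx=1, l2_idx=1, offset=0

Answer: L1[1]=1 -> L2[1][1]=86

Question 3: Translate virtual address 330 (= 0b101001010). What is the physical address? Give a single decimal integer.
Answer: 42

Derivation:
vaddr = 330 = 0b101001010
Split: l1_idx=2, l2_idx=2, offset=10
L1[2] = 0
L2[0][2] = 1
paddr = 1 * 32 + 10 = 42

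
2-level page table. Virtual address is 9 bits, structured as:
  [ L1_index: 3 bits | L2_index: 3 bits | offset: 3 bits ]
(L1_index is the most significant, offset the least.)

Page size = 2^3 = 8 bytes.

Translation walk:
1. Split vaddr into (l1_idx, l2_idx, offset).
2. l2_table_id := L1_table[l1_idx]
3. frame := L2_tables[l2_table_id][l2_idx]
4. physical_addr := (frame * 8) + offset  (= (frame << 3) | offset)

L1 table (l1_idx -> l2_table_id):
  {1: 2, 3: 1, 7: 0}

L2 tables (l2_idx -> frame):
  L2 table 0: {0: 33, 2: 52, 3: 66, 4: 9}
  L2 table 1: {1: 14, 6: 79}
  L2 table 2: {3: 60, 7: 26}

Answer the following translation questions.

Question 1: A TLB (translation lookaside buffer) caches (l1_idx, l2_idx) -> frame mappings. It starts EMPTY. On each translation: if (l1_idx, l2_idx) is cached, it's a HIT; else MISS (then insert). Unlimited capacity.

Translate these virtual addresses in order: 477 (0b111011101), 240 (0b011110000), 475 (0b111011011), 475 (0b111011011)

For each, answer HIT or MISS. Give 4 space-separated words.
Answer: MISS MISS HIT HIT

Derivation:
vaddr=477: (7,3) not in TLB -> MISS, insert
vaddr=240: (3,6) not in TLB -> MISS, insert
vaddr=475: (7,3) in TLB -> HIT
vaddr=475: (7,3) in TLB -> HIT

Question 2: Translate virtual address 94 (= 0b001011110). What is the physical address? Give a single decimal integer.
vaddr = 94 = 0b001011110
Split: l1_idx=1, l2_idx=3, offset=6
L1[1] = 2
L2[2][3] = 60
paddr = 60 * 8 + 6 = 486

Answer: 486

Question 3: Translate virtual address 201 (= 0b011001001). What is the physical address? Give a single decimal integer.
Answer: 113

Derivation:
vaddr = 201 = 0b011001001
Split: l1_idx=3, l2_idx=1, offset=1
L1[3] = 1
L2[1][1] = 14
paddr = 14 * 8 + 1 = 113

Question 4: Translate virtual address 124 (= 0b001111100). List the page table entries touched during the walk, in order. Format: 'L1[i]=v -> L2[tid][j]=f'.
vaddr = 124 = 0b001111100
Split: l1_idx=1, l2_idx=7, offset=4

Answer: L1[1]=2 -> L2[2][7]=26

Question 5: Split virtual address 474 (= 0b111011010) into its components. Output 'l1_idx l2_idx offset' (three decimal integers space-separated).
vaddr = 474 = 0b111011010
  top 3 bits -> l1_idx = 7
  next 3 bits -> l2_idx = 3
  bottom 3 bits -> offset = 2

Answer: 7 3 2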